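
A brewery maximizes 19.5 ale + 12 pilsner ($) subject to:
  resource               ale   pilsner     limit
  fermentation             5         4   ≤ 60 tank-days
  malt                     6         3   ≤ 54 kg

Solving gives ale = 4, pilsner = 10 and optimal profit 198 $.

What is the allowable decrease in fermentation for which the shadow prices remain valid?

15

Binding constraints: fermentation, malt. The basis is B = [[5,4],[6,3]] with det -9.
Per unit decrease in fermentation, x* moves by d = (0.3333, -0.6667).
The basis stays optimal until pilsner reaches 0; allowable decrease = 15 tank-days.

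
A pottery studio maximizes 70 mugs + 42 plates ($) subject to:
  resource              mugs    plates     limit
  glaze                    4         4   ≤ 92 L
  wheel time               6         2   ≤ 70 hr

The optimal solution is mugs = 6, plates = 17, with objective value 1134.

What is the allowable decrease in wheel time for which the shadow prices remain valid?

24

Binding constraints: glaze, wheel time. The basis is B = [[4,4],[6,2]] with det -16.
Per unit decrease in wheel time, x* moves by d = (-0.25, 0.25).
The basis stays optimal until mugs reaches 0; allowable decrease = 24 hr.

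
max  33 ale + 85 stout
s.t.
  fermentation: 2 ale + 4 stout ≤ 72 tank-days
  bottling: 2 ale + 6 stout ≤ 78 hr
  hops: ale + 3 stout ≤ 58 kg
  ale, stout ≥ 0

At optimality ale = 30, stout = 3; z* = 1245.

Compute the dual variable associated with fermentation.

Binding: fermentation and bottling. Non-binding: hops (19 unused).
Slack constraints have shadow price 0 (complementary slackness).
The binding rows give the dual system: 2·y_fermentation + 2·y_bottling = 33 and 4·y_fermentation + 6·y_bottling = 85.
Solving: y_fermentation = 7, y_bottling = 9.5.
Shadow price of fermentation = 7.

7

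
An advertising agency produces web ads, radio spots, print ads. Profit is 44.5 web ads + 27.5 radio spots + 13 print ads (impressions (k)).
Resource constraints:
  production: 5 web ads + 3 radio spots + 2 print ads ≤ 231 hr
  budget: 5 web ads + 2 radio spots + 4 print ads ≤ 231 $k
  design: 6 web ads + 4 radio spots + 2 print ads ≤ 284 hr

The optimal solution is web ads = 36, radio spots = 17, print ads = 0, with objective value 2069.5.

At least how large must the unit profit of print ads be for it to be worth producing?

17

Check each constraint at x*: production 231/231 (tight); budget 214/231 (slack 17); design 284/284 (tight).
Since budget is not tight, its dual is 0.
Dual feasibility on the basic columns requires 5·y_production + 6·y_design = 44.5, 3·y_production + 4·y_design = 27.5.
Solving: y_production = 6.5, y_design = 2.
print ads enters the basis when its profit ≥ yᵀa₃ = 6.5·2 + 2·2 = 17.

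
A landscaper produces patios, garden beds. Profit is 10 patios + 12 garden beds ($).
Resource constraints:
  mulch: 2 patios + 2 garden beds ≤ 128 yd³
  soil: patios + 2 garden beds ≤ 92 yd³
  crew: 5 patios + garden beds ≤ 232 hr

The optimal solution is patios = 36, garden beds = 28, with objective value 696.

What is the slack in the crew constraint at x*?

crew used = 5·36 + 1·28 = 208; slack = 232 − 208 = 24.

24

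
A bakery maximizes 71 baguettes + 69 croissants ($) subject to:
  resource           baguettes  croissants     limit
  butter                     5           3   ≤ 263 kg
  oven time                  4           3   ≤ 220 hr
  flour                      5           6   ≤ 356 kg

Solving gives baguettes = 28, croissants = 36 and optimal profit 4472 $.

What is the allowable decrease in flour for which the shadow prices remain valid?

45

Binding constraints: oven time, flour. The basis is B = [[4,3],[5,6]] with det 9.
Per unit decrease in flour, x* moves by d = (0.3333, -0.4444).
The basis stays optimal until butter becomes binding; allowable decrease = 45 kg.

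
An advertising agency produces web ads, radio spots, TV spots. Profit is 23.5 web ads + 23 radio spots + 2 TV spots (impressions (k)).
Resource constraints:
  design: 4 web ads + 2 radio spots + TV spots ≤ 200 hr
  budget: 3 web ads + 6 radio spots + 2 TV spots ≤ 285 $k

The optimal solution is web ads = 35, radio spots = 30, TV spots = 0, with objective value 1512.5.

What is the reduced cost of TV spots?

At the optimum: design uses 200 of 200 (binding); budget uses 285 of 285 (binding).
Dual feasibility on the basic columns requires 4·y_design + 3·y_budget = 23.5, 2·y_design + 6·y_budget = 23.
This yields shadow prices y_design = 4, y_budget = 2.5.
Reduced cost of TV spots: c₃ − yᵀa₃ = 2 − (4·1 + 2.5·2) = 2 − 9 = -7.

-7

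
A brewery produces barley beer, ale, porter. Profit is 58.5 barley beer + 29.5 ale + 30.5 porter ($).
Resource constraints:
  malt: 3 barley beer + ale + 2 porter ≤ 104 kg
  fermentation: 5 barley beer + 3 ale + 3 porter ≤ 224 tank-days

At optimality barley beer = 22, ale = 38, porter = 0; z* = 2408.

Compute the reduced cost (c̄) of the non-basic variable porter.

Both malt and fermentation are binding at x*.
The binding rows give the dual system: 3·y_malt + 5·y_fermentation = 58.5 and 1·y_malt + 3·y_fermentation = 29.5.
→ y_malt = 7 and y_fermentation = 7.5.
Reduced cost of porter: c₃ − yᵀa₃ = 30.5 − (7·2 + 7.5·3) = 30.5 − 36.5 = -6.

-6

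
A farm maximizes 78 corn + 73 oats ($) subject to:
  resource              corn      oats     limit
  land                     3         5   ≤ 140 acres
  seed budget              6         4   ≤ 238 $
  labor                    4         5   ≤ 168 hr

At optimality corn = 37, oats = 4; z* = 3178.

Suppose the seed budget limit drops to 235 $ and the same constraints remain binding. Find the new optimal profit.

At the optimum: land uses 131 of 140 (slack = 9); seed budget uses 238 of 238 (binding); labor uses 168 of 168 (binding).
Slack constraints have shadow price 0 (complementary slackness).
The binding rows give the dual system: 6·y_seed budget + 4·y_labor = 78 and 4·y_seed budget + 5·y_labor = 73.
→ y_seed budget = 7 and y_labor = 9.
Δz = y_seed budget·Δb = 7 × (-3) = -21, so new z* = 3178 − 21 = 3157.

3157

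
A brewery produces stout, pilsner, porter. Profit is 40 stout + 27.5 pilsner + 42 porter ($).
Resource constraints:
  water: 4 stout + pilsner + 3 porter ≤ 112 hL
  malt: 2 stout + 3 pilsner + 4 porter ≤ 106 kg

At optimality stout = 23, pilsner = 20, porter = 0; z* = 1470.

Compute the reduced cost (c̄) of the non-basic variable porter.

-5.5

At the optimum: water uses 112 of 112 (binding); malt uses 106 of 106 (binding).
The binding rows give the dual system: 4·y_water + 2·y_malt = 40 and 1·y_water + 3·y_malt = 27.5.
Solving: y_water = 6.5, y_malt = 7.
Reduced cost of porter: c₃ − yᵀa₃ = 42 − (6.5·3 + 7·4) = 42 − 47.5 = -5.5.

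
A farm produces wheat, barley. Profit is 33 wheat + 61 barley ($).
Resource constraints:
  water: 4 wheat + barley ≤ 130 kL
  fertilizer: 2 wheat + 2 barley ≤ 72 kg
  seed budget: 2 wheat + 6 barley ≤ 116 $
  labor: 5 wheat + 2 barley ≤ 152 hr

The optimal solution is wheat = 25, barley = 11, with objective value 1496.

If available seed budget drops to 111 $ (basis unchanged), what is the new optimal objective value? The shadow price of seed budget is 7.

1461

Δb = -5, so new z* = 1496 + (7)·(-5) = 1496 − 35 = 1461.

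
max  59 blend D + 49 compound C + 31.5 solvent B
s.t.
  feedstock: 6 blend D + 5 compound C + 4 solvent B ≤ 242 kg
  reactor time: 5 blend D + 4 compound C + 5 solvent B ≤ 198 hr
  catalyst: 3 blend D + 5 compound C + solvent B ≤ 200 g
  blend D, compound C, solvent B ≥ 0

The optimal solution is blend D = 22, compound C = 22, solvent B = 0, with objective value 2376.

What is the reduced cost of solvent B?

-9.5

Binding: feedstock and reactor time. Non-binding: catalyst (24 unused).
By complementary slackness, y = 0 for the non-binding constraint.
Dual feasibility on the basic columns requires 6·y_feedstock + 5·y_reactor time = 59, 5·y_feedstock + 4·y_reactor time = 49.
Solving: y_feedstock = 9, y_reactor time = 1.
Reduced cost of solvent B: c₃ − yᵀa₃ = 31.5 − (9·4 + 1·5) = 31.5 − 41 = -9.5.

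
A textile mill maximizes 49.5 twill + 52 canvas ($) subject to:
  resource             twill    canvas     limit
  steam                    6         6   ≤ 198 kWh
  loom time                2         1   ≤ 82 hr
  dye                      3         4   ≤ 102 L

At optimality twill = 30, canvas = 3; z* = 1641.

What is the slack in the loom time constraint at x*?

loom time used = 2·30 + 1·3 = 63; slack = 82 − 63 = 19.

19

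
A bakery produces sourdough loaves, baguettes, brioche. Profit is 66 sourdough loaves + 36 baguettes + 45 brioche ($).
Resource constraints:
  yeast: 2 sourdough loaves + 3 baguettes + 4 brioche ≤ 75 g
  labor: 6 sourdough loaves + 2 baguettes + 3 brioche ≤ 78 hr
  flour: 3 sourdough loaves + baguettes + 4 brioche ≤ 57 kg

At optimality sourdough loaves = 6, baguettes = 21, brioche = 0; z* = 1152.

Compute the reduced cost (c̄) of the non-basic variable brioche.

-6

Check each constraint at x*: yeast 75/75 (tight); labor 78/78 (tight); flour 39/57 (slack 18).
Slack constraints have shadow price 0 (complementary slackness).
From A_Bᵀ y = c: 2·y_yeast + 6·y_labor = 66; 3·y_yeast + 2·y_labor = 36.
→ y_yeast = 6 and y_labor = 9.
Reduced cost of brioche: c₃ − yᵀa₃ = 45 − (6·4 + 9·3) = 45 − 51 = -6.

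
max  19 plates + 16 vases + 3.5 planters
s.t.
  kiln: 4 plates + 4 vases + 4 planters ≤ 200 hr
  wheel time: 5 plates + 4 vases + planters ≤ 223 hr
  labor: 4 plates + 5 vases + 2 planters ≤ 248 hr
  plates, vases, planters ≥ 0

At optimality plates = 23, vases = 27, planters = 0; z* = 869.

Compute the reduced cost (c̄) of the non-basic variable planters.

At the optimum: kiln uses 200 of 200 (binding); wheel time uses 223 of 223 (binding); labor uses 227 of 248 (slack = 21).
By complementary slackness, y = 0 for the non-binding constraint.
The binding rows give the dual system: 4·y_kiln + 5·y_wheel time = 19 and 4·y_kiln + 4·y_wheel time = 16.
→ y_kiln = 1 and y_wheel time = 3.
Reduced cost of planters: c₃ − yᵀa₃ = 3.5 − (1·4 + 3·1) = 3.5 − 7 = -3.5.

-3.5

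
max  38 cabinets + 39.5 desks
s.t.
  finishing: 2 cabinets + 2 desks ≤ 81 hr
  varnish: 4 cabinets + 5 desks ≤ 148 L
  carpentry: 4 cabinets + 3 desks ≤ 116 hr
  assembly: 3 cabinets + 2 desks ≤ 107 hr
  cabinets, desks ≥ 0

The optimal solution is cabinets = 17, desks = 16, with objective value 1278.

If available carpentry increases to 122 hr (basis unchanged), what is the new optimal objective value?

Check each constraint at x*: finishing 66/81 (slack 15); varnish 148/148 (tight); carpentry 116/116 (tight); assembly 83/107 (slack 24).
Since finishing, assembly are not tight, their duals are 0.
The binding rows give the dual system: 4·y_varnish + 4·y_carpentry = 38 and 5·y_varnish + 3·y_carpentry = 39.5.
→ y_varnish = 5.5 and y_carpentry = 4.
Δz = y_carpentry·Δb = 4 × (6) = 24, so new z* = 1278 + 24 = 1302.

1302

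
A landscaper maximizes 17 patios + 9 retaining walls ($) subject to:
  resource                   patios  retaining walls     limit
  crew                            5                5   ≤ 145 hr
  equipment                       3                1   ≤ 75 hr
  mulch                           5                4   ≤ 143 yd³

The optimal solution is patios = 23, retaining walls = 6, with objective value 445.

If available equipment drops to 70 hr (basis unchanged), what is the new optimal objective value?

425

Check each constraint at x*: crew 145/145 (tight); equipment 75/75 (tight); mulch 139/143 (slack 4).
Since mulch is not tight, its dual is 0.
The binding rows give the dual system: 5·y_crew + 3·y_equipment = 17 and 5·y_crew + 1·y_equipment = 9.
→ y_crew = 1 and y_equipment = 4.
Δz = y_equipment·Δb = 4 × (-5) = -20, so new z* = 445 − 20 = 425.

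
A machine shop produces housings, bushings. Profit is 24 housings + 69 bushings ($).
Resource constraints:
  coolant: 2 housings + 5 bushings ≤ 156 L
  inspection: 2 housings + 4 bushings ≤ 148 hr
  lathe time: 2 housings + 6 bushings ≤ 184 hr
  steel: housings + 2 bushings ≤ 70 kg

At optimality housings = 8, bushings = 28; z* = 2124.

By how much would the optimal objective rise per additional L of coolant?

At the optimum: coolant uses 156 of 156 (binding); inspection uses 128 of 148 (slack = 20); lathe time uses 184 of 184 (binding); steel uses 64 of 70 (slack = 6).
Since inspection, steel are not tight, their duals are 0.
Dual feasibility on the basic columns requires 2·y_coolant + 2·y_lathe time = 24, 5·y_coolant + 6·y_lathe time = 69.
This yields shadow prices y_coolant = 3, y_lathe time = 9.
Shadow price of coolant = 3.

3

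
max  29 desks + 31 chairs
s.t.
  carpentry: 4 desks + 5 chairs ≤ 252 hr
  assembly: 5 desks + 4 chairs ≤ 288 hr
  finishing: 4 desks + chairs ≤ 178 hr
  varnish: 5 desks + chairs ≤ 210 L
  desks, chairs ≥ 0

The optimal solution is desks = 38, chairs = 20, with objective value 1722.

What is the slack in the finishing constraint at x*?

6

finishing used = 4·38 + 1·20 = 172; slack = 178 − 172 = 6.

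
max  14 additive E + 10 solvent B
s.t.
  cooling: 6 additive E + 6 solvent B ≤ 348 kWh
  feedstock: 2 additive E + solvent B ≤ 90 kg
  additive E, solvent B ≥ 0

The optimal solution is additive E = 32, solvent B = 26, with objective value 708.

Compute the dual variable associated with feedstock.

At the optimum: cooling uses 348 of 348 (binding); feedstock uses 90 of 90 (binding).
Dual feasibility on the basic columns requires 6·y_cooling + 2·y_feedstock = 14, 6·y_cooling + 1·y_feedstock = 10.
Solving: y_cooling = 1, y_feedstock = 4.
Shadow price of feedstock = 4.

4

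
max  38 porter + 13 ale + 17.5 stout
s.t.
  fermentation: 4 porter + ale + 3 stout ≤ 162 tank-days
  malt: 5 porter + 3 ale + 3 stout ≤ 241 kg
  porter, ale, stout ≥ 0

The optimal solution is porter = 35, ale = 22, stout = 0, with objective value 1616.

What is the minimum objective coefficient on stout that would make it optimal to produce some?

27

Both fermentation and malt are binding at x*.
The binding rows give the dual system: 4·y_fermentation + 5·y_malt = 38 and 1·y_fermentation + 3·y_malt = 13.
This yields shadow prices y_fermentation = 7, y_malt = 2.
stout enters the basis when its profit ≥ yᵀa₃ = 7·3 + 2·3 = 27.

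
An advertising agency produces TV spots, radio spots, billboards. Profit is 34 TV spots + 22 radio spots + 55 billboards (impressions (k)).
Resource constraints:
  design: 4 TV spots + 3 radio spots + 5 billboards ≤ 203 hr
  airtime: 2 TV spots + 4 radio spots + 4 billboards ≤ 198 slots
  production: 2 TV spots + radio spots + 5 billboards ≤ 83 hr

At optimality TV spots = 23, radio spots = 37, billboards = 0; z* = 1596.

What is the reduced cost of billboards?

-5

Binding: design and production. Non-binding: airtime (4 unused).
By complementary slackness, y = 0 for the non-binding constraint.
From A_Bᵀ y = c: 4·y_design + 2·y_production = 34; 3·y_design + 1·y_production = 22.
Solving: y_design = 5, y_production = 7.
Reduced cost of billboards: c₃ − yᵀa₃ = 55 − (5·5 + 7·5) = 55 − 60 = -5.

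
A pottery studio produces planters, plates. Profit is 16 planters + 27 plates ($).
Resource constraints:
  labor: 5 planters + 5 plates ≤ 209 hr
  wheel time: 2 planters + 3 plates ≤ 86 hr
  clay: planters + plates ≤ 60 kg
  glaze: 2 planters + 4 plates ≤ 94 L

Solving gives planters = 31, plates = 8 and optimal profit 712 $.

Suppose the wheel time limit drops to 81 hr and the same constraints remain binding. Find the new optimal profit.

Binding: wheel time and glaze. Non-binding: labor (14 unused), clay (21 unused).
Since labor, clay are not tight, their duals are 0.
The binding rows give the dual system: 2·y_wheel time + 2·y_glaze = 16 and 3·y_wheel time + 4·y_glaze = 27.
Solving: y_wheel time = 5, y_glaze = 3.
Δz = y_wheel time·Δb = 5 × (-5) = -25, so new z* = 712 − 25 = 687.

687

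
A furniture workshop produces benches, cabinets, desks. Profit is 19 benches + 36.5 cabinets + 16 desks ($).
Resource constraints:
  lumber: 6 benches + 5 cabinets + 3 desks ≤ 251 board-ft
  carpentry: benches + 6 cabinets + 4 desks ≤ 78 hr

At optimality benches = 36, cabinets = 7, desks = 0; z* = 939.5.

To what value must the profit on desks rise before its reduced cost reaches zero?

23.5

Both lumber and carpentry are binding at x*.
From A_Bᵀ y = c: 6·y_lumber + 1·y_carpentry = 19; 5·y_lumber + 6·y_carpentry = 36.5.
→ y_lumber = 2.5 and y_carpentry = 4.
desks enters the basis when its profit ≥ yᵀa₃ = 2.5·3 + 4·4 = 23.5.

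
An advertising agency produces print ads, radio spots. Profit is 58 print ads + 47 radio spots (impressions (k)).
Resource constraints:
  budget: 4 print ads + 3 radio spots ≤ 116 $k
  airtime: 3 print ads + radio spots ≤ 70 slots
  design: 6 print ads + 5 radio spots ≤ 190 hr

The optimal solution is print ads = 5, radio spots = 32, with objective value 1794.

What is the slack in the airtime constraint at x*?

airtime used = 3·5 + 1·32 = 47; slack = 70 − 47 = 23.

23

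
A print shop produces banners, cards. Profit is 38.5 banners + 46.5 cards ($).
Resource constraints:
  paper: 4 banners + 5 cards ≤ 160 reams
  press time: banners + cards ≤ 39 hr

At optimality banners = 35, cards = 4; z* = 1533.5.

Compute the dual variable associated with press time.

6.5

At the optimum: paper uses 160 of 160 (binding); press time uses 39 of 39 (binding).
The binding rows give the dual system: 4·y_paper + 1·y_press time = 38.5 and 5·y_paper + 1·y_press time = 46.5.
→ y_paper = 8 and y_press time = 6.5.
Shadow price of press time = 6.5.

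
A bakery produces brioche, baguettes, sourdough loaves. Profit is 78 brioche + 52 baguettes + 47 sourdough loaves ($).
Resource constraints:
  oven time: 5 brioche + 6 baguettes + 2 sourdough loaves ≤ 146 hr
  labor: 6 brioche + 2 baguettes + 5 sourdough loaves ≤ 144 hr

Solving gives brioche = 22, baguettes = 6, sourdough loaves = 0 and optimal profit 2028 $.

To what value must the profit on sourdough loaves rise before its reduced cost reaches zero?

Check each constraint at x*: oven time 146/146 (tight); labor 144/144 (tight).
Dual feasibility on the basic columns requires 5·y_oven time + 6·y_labor = 78, 6·y_oven time + 2·y_labor = 52.
This yields shadow prices y_oven time = 6, y_labor = 8.
sourdough loaves enters the basis when its profit ≥ yᵀa₃ = 6·2 + 8·5 = 52.

52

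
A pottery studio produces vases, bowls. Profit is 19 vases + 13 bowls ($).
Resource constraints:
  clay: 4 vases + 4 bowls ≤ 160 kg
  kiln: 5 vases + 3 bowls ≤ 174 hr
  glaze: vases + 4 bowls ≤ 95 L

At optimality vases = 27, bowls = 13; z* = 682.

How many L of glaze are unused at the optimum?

16

glaze used = 1·27 + 4·13 = 79; slack = 95 − 79 = 16.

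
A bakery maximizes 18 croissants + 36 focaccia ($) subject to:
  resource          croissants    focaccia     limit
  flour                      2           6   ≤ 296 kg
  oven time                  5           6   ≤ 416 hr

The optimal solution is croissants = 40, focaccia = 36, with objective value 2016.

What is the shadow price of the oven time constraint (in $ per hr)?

Both flour and oven time are binding at x*.
The binding rows give the dual system: 2·y_flour + 5·y_oven time = 18 and 6·y_flour + 6·y_oven time = 36.
Solving: y_flour = 4, y_oven time = 2.
Shadow price of oven time = 2.

2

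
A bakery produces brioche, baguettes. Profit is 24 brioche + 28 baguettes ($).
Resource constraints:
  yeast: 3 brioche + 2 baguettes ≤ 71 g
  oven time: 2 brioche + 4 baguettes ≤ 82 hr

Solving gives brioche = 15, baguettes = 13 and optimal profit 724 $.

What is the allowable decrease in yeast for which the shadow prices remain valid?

Binding constraints: yeast, oven time. The basis is B = [[3,2],[2,4]] with det 8.
Per unit decrease in yeast, x* moves by d = (-0.5, 0.25).
The basis stays optimal until brioche reaches 0; allowable decrease = 30 g.

30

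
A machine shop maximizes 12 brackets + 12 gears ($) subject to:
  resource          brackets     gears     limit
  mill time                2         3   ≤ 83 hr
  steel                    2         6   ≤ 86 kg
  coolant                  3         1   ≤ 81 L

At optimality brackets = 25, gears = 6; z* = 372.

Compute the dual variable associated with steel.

Binding: steel and coolant. Non-binding: mill time (15 unused).
By complementary slackness, y = 0 for the non-binding constraint.
The binding rows give the dual system: 2·y_steel + 3·y_coolant = 12 and 6·y_steel + 1·y_coolant = 12.
Solving: y_steel = 1.5, y_coolant = 3.
Shadow price of steel = 1.5.

1.5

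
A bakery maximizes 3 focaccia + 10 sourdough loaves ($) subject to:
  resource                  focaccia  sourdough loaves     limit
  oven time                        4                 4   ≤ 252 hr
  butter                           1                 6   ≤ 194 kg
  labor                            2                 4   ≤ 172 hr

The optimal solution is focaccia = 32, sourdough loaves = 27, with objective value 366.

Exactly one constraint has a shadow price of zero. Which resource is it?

oven time

oven time: 236/252 (slack 16)
butter: 194/194 (binding)
labor: 172/172 (binding)
By complementary slackness, a constraint with positive slack has shadow price 0 → oven time.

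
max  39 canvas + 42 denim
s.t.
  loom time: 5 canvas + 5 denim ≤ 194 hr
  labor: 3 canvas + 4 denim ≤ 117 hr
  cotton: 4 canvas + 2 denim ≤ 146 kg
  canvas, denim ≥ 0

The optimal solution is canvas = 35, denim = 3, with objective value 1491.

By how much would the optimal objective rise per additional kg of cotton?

3

Check each constraint at x*: loom time 190/194 (slack 4); labor 117/117 (tight); cotton 146/146 (tight).
By complementary slackness, y = 0 for the non-binding constraint.
The binding rows give the dual system: 3·y_labor + 4·y_cotton = 39 and 4·y_labor + 2·y_cotton = 42.
Solving: y_labor = 9, y_cotton = 3.
Shadow price of cotton = 3.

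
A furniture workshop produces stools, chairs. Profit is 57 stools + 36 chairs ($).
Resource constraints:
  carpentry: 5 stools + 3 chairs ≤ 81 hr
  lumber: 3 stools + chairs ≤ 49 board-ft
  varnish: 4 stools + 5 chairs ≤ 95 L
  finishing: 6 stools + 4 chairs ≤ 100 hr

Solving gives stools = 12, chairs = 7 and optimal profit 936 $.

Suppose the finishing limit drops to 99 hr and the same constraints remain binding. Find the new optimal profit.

Check each constraint at x*: carpentry 81/81 (tight); lumber 43/49 (slack 6); varnish 83/95 (slack 12); finishing 100/100 (tight).
Since lumber, varnish are not tight, their duals are 0.
The binding rows give the dual system: 5·y_carpentry + 6·y_finishing = 57 and 3·y_carpentry + 4·y_finishing = 36.
Solving: y_carpentry = 6, y_finishing = 4.5.
Δz = y_finishing·Δb = 4.5 × (-1) = -4.5, so new z* = 936 − 4.5 = 931.5.

931.5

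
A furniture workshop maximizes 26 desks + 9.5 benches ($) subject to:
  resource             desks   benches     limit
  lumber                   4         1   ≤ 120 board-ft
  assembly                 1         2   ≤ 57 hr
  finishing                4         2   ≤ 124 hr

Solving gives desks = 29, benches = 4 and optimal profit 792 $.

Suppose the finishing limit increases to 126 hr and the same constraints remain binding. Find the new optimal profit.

Check each constraint at x*: lumber 120/120 (tight); assembly 37/57 (slack 20); finishing 124/124 (tight).
By complementary slackness, y = 0 for the non-binding constraint.
Dual feasibility on the basic columns requires 4·y_lumber + 4·y_finishing = 26, 1·y_lumber + 2·y_finishing = 9.5.
This yields shadow prices y_lumber = 3.5, y_finishing = 3.
Δz = y_finishing·Δb = 3 × (2) = 6, so new z* = 792 + 6 = 798.

798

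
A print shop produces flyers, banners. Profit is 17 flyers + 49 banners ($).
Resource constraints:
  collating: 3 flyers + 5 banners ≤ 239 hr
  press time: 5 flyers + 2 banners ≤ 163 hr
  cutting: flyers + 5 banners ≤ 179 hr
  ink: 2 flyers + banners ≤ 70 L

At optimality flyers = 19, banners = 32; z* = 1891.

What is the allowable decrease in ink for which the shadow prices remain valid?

Binding constraints: cutting, ink. The basis is B = [[1,5],[2,1]] with det -9.
Per unit decrease in ink, x* moves by d = (-0.5556, 0.1111).
The basis stays optimal until flyers reaches 0; allowable decrease = 34.2 L.

34.2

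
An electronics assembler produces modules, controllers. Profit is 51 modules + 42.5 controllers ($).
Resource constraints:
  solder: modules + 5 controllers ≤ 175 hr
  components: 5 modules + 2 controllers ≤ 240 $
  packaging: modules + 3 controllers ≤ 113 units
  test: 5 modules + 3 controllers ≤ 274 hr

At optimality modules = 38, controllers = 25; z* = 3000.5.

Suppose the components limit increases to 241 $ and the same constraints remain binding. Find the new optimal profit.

Binding: components and packaging. Non-binding: solder (12 unused), test (9 unused).
Since solder, test are not tight, their duals are 0.
Dual feasibility on the basic columns requires 5·y_components + 1·y_packaging = 51, 2·y_components + 3·y_packaging = 42.5.
Solving: y_components = 8.5, y_packaging = 8.5.
Δz = y_components·Δb = 8.5 × (1) = 8.5, so new z* = 3000.5 + 8.5 = 3009.

3009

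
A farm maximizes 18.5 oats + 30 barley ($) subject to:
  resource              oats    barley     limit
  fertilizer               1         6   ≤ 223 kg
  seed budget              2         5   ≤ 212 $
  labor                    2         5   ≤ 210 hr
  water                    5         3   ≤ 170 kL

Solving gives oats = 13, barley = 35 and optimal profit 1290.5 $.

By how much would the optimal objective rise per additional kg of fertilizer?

At the optimum: fertilizer uses 223 of 223 (binding); seed budget uses 201 of 212 (slack = 11); labor uses 201 of 210 (slack = 9); water uses 170 of 170 (binding).
Since seed budget, labor are not tight, their duals are 0.
Dual feasibility on the basic columns requires 1·y_fertilizer + 5·y_water = 18.5, 6·y_fertilizer + 3·y_water = 30.
→ y_fertilizer = 3.5 and y_water = 3.
Shadow price of fertilizer = 3.5.

3.5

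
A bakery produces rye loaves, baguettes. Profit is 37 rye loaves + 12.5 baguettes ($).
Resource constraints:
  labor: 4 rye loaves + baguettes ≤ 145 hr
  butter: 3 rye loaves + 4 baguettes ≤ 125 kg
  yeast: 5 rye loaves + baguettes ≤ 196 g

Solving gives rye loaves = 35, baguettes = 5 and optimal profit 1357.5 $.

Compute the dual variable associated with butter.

Check each constraint at x*: labor 145/145 (tight); butter 125/125 (tight); yeast 180/196 (slack 16).
By complementary slackness, y = 0 for the non-binding constraint.
The binding rows give the dual system: 4·y_labor + 3·y_butter = 37 and 1·y_labor + 4·y_butter = 12.5.
→ y_labor = 8.5 and y_butter = 1.
Shadow price of butter = 1.

1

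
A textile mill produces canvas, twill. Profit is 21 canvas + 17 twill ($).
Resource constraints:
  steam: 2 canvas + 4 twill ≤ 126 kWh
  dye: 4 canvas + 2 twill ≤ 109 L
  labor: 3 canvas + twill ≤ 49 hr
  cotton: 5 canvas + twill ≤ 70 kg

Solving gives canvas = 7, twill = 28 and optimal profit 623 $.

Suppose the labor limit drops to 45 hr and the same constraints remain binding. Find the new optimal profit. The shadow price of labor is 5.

Δb = -4, so new z* = 623 + (5)·(-4) = 623 − 20 = 603.

603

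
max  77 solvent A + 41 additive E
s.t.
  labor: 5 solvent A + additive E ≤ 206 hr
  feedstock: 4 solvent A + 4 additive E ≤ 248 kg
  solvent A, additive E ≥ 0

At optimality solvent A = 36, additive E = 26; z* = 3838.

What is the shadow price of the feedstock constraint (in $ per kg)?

8

Both labor and feedstock are binding at x*.
The binding rows give the dual system: 5·y_labor + 4·y_feedstock = 77 and 1·y_labor + 4·y_feedstock = 41.
This yields shadow prices y_labor = 9, y_feedstock = 8.
Shadow price of feedstock = 8.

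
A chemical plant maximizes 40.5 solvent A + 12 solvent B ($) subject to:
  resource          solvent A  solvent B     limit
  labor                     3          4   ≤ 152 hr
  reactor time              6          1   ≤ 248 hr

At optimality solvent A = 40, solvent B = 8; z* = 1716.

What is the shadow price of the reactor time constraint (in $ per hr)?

At the optimum: labor uses 152 of 152 (binding); reactor time uses 248 of 248 (binding).
Dual feasibility on the basic columns requires 3·y_labor + 6·y_reactor time = 40.5, 4·y_labor + 1·y_reactor time = 12.
This yields shadow prices y_labor = 1.5, y_reactor time = 6.
Shadow price of reactor time = 6.

6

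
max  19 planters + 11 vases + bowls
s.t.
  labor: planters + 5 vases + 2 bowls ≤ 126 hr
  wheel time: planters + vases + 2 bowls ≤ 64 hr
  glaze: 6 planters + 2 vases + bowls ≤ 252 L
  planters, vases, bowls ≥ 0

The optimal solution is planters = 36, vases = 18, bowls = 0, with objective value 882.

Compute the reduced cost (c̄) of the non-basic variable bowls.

Check each constraint at x*: labor 126/126 (tight); wheel time 54/64 (slack 10); glaze 252/252 (tight).
Slack constraints have shadow price 0 (complementary slackness).
The binding rows give the dual system: 1·y_labor + 6·y_glaze = 19 and 5·y_labor + 2·y_glaze = 11.
This yields shadow prices y_labor = 1, y_glaze = 3.
Reduced cost of bowls: c₃ − yᵀa₃ = 1 − (1·2 + 3·1) = 1 − 5 = -4.

-4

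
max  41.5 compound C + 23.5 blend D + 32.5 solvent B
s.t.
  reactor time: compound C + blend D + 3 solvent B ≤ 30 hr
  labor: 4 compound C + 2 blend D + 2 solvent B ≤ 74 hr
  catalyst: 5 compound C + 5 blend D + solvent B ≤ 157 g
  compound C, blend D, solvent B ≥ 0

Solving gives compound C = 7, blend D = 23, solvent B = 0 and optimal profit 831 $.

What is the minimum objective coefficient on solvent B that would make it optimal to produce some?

34.5

At the optimum: reactor time uses 30 of 30 (binding); labor uses 74 of 74 (binding); catalyst uses 150 of 157 (slack = 7).
Slack constraints have shadow price 0 (complementary slackness).
Dual feasibility on the basic columns requires 1·y_reactor time + 4·y_labor = 41.5, 1·y_reactor time + 2·y_labor = 23.5.
Solving: y_reactor time = 5.5, y_labor = 9.
solvent B enters the basis when its profit ≥ yᵀa₃ = 5.5·3 + 9·2 = 34.5.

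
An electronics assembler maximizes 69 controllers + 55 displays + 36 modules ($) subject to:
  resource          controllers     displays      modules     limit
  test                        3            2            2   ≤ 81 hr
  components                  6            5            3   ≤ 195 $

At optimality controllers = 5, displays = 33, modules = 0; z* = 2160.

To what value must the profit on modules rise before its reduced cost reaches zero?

Check each constraint at x*: test 81/81 (tight); components 195/195 (tight).
From A_Bᵀ y = c: 3·y_test + 6·y_components = 69; 2·y_test + 5·y_components = 55.
→ y_test = 5 and y_components = 9.
modules enters the basis when its profit ≥ yᵀa₃ = 5·2 + 9·3 = 37.

37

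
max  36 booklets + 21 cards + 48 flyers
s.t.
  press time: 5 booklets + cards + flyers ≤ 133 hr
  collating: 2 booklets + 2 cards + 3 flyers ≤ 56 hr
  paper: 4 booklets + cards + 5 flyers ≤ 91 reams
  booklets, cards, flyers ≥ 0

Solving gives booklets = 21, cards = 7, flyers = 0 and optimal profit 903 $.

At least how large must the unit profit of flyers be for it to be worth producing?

Binding: collating and paper. Non-binding: press time (21 unused).
By complementary slackness, y = 0 for the non-binding constraint.
The binding rows give the dual system: 2·y_collating + 4·y_paper = 36 and 2·y_collating + 1·y_paper = 21.
Solving: y_collating = 8, y_paper = 5.
flyers enters the basis when its profit ≥ yᵀa₃ = 8·3 + 5·5 = 49.

49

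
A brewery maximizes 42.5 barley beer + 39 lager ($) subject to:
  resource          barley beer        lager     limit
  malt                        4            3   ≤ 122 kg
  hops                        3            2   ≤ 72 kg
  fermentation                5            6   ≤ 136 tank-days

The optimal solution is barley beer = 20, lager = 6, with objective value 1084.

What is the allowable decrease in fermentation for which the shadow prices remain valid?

16

Binding constraints: hops, fermentation. The basis is B = [[3,2],[5,6]] with det 8.
Per unit decrease in fermentation, x* moves by d = (0.25, -0.375).
The basis stays optimal until lager reaches 0; allowable decrease = 16 tank-days.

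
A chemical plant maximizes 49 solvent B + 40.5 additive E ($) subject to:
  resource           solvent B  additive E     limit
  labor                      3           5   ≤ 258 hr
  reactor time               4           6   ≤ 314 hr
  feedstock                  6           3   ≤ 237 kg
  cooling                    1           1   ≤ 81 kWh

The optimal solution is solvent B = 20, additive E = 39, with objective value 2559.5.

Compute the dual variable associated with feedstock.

5.5

Binding: reactor time and feedstock. Non-binding: labor (3 unused), cooling (22 unused).
By complementary slackness, y = 0 for the non-binding constraints.
Dual feasibility on the basic columns requires 4·y_reactor time + 6·y_feedstock = 49, 6·y_reactor time + 3·y_feedstock = 40.5.
This yields shadow prices y_reactor time = 4, y_feedstock = 5.5.
Shadow price of feedstock = 5.5.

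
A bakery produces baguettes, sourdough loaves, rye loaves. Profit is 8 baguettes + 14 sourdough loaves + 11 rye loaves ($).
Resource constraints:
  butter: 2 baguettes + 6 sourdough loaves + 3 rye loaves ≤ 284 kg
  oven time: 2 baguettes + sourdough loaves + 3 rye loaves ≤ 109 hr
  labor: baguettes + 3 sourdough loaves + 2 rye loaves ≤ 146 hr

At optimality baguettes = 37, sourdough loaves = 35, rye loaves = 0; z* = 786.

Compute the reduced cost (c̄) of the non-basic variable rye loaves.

Check each constraint at x*: butter 284/284 (tight); oven time 109/109 (tight); labor 142/146 (slack 4).
By complementary slackness, y = 0 for the non-binding constraint.
The binding rows give the dual system: 2·y_butter + 2·y_oven time = 8 and 6·y_butter + 1·y_oven time = 14.
→ y_butter = 2 and y_oven time = 2.
Reduced cost of rye loaves: c₃ − yᵀa₃ = 11 − (2·3 + 2·3) = 11 − 12 = -1.

-1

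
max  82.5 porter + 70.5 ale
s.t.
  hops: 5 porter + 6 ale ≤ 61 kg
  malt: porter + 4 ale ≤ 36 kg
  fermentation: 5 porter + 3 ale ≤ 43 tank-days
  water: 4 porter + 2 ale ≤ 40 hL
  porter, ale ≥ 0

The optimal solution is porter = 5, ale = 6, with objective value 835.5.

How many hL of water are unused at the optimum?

water used = 4·5 + 2·6 = 32; slack = 40 − 32 = 8.

8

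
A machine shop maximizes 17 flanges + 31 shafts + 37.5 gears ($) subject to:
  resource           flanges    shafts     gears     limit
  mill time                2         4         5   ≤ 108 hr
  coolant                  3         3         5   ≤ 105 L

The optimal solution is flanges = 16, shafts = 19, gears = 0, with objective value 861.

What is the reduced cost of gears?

-2.5

Check each constraint at x*: mill time 108/108 (tight); coolant 105/105 (tight).
The binding rows give the dual system: 2·y_mill time + 3·y_coolant = 17 and 4·y_mill time + 3·y_coolant = 31.
Solving: y_mill time = 7, y_coolant = 1.
Reduced cost of gears: c₃ − yᵀa₃ = 37.5 − (7·5 + 1·5) = 37.5 − 40 = -2.5.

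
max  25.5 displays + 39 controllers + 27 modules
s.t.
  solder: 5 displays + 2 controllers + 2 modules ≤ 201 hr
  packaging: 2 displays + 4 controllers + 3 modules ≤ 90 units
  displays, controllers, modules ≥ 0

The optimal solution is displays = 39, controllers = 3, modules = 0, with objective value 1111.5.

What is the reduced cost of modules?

Check each constraint at x*: solder 201/201 (tight); packaging 90/90 (tight).
The binding rows give the dual system: 5·y_solder + 2·y_packaging = 25.5 and 2·y_solder + 4·y_packaging = 39.
This yields shadow prices y_solder = 1.5, y_packaging = 9.
Reduced cost of modules: c₃ − yᵀa₃ = 27 − (1.5·2 + 9·3) = 27 − 30 = -3.

-3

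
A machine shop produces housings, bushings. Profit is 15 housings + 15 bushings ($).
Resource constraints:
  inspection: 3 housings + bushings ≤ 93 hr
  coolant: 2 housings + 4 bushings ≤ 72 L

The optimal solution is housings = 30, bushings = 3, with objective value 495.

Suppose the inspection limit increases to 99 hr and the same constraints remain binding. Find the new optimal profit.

513

Check each constraint at x*: inspection 93/93 (tight); coolant 72/72 (tight).
Dual feasibility on the basic columns requires 3·y_inspection + 2·y_coolant = 15, 1·y_inspection + 4·y_coolant = 15.
This yields shadow prices y_inspection = 3, y_coolant = 3.
Δz = y_inspection·Δb = 3 × (6) = 18, so new z* = 495 + 18 = 513.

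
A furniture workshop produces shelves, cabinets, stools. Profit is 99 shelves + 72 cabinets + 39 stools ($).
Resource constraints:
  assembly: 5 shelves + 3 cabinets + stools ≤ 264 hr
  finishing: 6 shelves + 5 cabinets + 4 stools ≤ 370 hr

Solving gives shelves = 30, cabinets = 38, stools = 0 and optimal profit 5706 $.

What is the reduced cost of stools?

Both assembly and finishing are binding at x*.
The binding rows give the dual system: 5·y_assembly + 6·y_finishing = 99 and 3·y_assembly + 5·y_finishing = 72.
This yields shadow prices y_assembly = 9, y_finishing = 9.
Reduced cost of stools: c₃ − yᵀa₃ = 39 − (9·1 + 9·4) = 39 − 45 = -6.

-6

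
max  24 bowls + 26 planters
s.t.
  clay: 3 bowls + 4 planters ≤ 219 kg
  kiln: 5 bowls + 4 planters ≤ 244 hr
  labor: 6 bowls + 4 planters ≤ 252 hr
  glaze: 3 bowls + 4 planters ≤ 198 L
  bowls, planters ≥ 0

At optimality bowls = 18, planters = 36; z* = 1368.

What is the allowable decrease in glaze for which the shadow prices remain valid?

72

Binding constraints: labor, glaze. The basis is B = [[6,4],[3,4]] with det 12.
Per unit decrease in glaze, x* moves by d = (0.3333, -0.5).
The basis stays optimal until planters reaches 0; allowable decrease = 72 L.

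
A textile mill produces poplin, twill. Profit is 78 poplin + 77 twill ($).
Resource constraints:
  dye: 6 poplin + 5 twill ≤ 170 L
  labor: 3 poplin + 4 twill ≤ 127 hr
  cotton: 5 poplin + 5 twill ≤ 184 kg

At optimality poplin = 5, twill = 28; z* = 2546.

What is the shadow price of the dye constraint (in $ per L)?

At the optimum: dye uses 170 of 170 (binding); labor uses 127 of 127 (binding); cotton uses 165 of 184 (slack = 19).
Since cotton is not tight, its dual is 0.
Dual feasibility on the basic columns requires 6·y_dye + 3·y_labor = 78, 5·y_dye + 4·y_labor = 77.
→ y_dye = 9 and y_labor = 8.
Shadow price of dye = 9.

9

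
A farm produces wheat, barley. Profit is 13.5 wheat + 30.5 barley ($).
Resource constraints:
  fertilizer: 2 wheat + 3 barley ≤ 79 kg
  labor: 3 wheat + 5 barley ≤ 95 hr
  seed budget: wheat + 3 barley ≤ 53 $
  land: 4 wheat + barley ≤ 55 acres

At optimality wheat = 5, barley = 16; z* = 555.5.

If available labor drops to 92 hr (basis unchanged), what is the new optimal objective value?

548

Check each constraint at x*: fertilizer 58/79 (slack 21); labor 95/95 (tight); seed budget 53/53 (tight); land 36/55 (slack 19).
Slack constraints have shadow price 0 (complementary slackness).
The binding rows give the dual system: 3·y_labor + 1·y_seed budget = 13.5 and 5·y_labor + 3·y_seed budget = 30.5.
This yields shadow prices y_labor = 2.5, y_seed budget = 6.
Δz = y_labor·Δb = 2.5 × (-3) = -7.5, so new z* = 555.5 − 7.5 = 548.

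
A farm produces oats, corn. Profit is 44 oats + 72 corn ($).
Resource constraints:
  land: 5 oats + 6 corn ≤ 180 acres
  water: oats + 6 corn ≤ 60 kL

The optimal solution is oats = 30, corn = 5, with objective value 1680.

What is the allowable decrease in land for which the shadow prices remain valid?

120

Binding constraints: land, water. The basis is B = [[5,6],[1,6]] with det 24.
Per unit decrease in land, x* moves by d = (-0.25, 0.0417).
The basis stays optimal until oats reaches 0; allowable decrease = 120 acres.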